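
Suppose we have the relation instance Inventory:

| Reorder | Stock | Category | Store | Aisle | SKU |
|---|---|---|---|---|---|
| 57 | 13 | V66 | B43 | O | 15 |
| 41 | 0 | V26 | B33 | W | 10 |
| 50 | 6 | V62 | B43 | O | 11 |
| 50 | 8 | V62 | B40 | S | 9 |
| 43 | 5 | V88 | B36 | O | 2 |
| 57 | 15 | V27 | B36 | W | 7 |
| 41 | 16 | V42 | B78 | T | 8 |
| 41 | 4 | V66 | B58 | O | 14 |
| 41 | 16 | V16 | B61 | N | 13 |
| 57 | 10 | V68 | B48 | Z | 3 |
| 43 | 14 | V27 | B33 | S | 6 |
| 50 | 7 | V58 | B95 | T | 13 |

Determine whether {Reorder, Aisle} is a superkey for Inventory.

Yes

All 12 rows have distinct {Reorder, Aisle} values, so {Reorder, Aisle} → (all attributes) holds and {Reorder, Aisle} is a superkey.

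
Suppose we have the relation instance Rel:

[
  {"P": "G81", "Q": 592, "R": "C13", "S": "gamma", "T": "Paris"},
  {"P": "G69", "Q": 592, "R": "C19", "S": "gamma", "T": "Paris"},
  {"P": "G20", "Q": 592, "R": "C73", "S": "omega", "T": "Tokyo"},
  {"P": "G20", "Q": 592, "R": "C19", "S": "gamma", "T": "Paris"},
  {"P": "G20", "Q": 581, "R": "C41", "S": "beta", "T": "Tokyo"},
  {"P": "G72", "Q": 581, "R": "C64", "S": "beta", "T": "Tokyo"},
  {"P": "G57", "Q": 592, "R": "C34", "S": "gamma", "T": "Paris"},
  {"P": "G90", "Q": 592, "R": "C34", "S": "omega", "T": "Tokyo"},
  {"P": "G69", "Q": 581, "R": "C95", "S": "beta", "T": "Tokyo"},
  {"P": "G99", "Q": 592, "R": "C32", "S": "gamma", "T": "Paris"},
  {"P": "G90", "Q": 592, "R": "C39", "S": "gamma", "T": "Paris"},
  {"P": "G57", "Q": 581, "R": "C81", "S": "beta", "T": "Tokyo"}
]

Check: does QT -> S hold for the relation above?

(Q=592, T=Paris): 6 rows → S = gamma, gamma, gamma, gamma, gamma, gamma ✓
(Q=592, T=Tokyo): 2 rows → S = omega, omega ✓
(Q=581, T=Tokyo): 4 rows → S = beta, beta, beta, beta ✓
Every QT value is associated with a single S value, so QT -> S holds.

Yes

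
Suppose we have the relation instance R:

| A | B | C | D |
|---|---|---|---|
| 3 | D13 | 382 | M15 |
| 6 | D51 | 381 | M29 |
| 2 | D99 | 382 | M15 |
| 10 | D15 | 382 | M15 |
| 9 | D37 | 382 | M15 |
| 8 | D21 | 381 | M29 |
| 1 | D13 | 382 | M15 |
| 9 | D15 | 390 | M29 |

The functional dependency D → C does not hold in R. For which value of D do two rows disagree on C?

D=M15: 5 rows → C = 382, 382, 382, 382, 382 ✓
D=M29: 3 rows → C takes values {381, 390} — violation
The only D value with inconsistent C is D=M29.

M29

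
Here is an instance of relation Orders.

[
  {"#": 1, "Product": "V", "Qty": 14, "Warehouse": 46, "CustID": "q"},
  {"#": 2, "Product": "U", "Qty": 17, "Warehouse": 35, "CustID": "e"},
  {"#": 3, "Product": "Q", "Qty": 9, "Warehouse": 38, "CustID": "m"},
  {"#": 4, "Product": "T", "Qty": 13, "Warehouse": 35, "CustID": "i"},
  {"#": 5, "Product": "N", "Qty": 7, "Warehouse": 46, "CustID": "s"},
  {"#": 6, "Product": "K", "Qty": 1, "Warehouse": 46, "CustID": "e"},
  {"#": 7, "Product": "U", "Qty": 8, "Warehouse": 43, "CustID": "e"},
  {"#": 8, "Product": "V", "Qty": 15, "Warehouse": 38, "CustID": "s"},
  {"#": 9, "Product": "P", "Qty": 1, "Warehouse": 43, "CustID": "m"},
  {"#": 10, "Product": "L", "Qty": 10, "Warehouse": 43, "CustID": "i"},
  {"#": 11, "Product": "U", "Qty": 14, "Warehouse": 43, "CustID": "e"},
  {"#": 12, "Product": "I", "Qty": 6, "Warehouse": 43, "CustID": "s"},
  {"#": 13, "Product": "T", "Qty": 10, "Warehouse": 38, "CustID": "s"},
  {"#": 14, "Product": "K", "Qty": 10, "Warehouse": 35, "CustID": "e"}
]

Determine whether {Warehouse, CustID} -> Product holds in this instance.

(Warehouse=46, CustID=q): row 1 → Product = V ✓
(Warehouse=35, CustID=e): rows 2, 14 → Product takes values {U, K} — violation
(Warehouse=38, CustID=m): row 3 → Product = Q ✓
(Warehouse=35, CustID=i): row 4 → Product = T ✓
(Warehouse=46, CustID=s): row 5 → Product = N ✓
(Warehouse=46, CustID=e): row 6 → Product = K ✓
(Warehouse=43, CustID=e): rows 7, 11 → Product = U, U ✓
(Warehouse=38, CustID=s): rows 8, 13 → Product takes values {V, T} — violation
(Warehouse=43, CustID=m): row 9 → Product = P ✓
(Warehouse=43, CustID=i): row 10 → Product = L ✓
(Warehouse=43, CustID=s): row 12 → Product = I ✓
Two rows agree on {Warehouse, CustID} but differ on Product, so {Warehouse, CustID} -> Product does not hold.

No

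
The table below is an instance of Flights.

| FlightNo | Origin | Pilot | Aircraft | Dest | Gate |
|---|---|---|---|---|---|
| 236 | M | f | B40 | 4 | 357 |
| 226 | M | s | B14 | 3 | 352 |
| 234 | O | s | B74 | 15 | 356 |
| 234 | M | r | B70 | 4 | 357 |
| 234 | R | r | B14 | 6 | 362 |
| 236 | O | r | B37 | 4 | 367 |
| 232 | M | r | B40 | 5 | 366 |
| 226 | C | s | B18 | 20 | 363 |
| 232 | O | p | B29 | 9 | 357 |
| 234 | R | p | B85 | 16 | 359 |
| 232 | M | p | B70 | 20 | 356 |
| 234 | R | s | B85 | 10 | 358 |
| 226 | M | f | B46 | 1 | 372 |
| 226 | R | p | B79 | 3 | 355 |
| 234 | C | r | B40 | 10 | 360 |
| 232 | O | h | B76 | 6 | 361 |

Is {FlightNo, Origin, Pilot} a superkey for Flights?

Yes

All 16 rows have distinct {FlightNo, Origin, Pilot} values, so {FlightNo, Origin, Pilot} → (all attributes) holds and {FlightNo, Origin, Pilot} is a superkey.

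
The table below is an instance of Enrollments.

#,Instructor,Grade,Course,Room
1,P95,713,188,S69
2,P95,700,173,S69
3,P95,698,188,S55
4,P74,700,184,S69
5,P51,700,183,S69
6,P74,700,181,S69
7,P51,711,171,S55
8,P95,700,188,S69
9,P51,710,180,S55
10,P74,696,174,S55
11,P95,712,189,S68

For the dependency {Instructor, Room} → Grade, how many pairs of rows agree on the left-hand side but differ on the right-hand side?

(Instructor=P95, Room=S69): violating pairs (1,2), (1,8) — 2 pairs.
(Instructor=P74, Room=S69): all 2 rows agree on Grade — 0 pairs.
(Instructor=P51, Room=S55): violating pairs (7,9) — 1 pair.

3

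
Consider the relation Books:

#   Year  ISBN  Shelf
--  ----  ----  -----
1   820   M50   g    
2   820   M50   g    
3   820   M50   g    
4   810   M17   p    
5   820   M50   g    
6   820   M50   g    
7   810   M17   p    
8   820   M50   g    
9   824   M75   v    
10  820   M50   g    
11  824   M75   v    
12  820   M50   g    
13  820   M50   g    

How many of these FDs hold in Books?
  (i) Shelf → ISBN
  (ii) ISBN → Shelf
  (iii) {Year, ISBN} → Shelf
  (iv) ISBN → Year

(i) Shelf → ISBN: every LHS value maps to a single RHS value — holds.
(ii) ISBN → Shelf: every LHS value maps to a single RHS value — holds.
(iii) {Year, ISBN} → Shelf: every LHS value maps to a single RHS value — holds.
(iv) ISBN → Year: every LHS value maps to a single RHS value — holds.
4 of the 4 dependencies hold.

4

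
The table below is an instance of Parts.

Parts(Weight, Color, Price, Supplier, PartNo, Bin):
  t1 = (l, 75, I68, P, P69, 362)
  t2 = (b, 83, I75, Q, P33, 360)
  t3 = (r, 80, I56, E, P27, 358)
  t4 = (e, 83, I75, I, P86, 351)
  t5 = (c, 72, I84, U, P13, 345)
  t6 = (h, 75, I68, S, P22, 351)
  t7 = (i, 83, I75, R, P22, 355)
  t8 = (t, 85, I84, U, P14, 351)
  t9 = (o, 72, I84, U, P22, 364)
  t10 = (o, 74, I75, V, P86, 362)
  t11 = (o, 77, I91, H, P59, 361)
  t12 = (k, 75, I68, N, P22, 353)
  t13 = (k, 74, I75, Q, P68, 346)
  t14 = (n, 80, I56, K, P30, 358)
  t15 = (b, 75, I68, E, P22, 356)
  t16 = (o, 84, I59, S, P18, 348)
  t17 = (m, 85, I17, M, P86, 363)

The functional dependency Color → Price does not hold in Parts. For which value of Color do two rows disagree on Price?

Color=75: rows 1, 6, 12, 15 → Price = I68, I68, I68, I68 ✓
Color=83: rows 2, 4, 7 → Price = I75, I75, I75 ✓
Color=80: rows 3, 14 → Price = I56, I56 ✓
Color=72: rows 5, 9 → Price = I84, I84 ✓
Color=85: rows 8, 17 → Price takes values {I84, I17} — violation
Color=74: rows 10, 13 → Price = I75, I75 ✓
Color=77: row 11 → Price = I91 ✓
Color=84: row 16 → Price = I59 ✓
The only Color value with inconsistent Price is Color=85.

85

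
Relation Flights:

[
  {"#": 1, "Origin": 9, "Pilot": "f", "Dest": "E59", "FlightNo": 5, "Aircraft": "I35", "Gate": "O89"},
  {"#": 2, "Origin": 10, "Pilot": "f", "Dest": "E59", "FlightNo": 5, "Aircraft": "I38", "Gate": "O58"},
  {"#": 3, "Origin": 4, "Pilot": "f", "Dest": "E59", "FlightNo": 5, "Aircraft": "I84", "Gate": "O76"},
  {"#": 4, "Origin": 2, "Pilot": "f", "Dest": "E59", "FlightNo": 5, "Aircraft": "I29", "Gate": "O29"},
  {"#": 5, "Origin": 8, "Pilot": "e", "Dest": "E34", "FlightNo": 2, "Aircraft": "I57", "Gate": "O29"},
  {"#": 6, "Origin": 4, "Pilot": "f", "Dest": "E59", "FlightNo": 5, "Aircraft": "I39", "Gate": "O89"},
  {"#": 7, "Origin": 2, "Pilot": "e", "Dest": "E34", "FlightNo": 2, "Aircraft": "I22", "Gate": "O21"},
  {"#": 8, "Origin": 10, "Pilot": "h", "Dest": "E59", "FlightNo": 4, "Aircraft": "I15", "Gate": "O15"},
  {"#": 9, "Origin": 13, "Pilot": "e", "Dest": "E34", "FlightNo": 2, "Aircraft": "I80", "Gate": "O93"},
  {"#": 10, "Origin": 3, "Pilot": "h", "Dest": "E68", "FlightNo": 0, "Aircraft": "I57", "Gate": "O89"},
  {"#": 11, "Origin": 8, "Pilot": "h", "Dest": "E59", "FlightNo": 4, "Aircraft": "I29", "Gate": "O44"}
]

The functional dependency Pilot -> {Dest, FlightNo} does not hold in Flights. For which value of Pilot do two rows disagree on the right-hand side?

h

Pilot=f: rows 1, 2, 3, 4, 6 → {Dest,FlightNo} = (E59, 5), (E59, 5), (E59, 5), (E59, 5), (E59, 5) ✓
Pilot=e: rows 5, 7, 9 → {Dest,FlightNo} = (E34, 2), (E34, 2), (E34, 2) ✓
Pilot=h: rows 8, 10, 11 → {Dest,FlightNo} takes values {(E59, 4), (E68, 0)} — violation
The only Pilot value with inconsistent RHS is Pilot=h.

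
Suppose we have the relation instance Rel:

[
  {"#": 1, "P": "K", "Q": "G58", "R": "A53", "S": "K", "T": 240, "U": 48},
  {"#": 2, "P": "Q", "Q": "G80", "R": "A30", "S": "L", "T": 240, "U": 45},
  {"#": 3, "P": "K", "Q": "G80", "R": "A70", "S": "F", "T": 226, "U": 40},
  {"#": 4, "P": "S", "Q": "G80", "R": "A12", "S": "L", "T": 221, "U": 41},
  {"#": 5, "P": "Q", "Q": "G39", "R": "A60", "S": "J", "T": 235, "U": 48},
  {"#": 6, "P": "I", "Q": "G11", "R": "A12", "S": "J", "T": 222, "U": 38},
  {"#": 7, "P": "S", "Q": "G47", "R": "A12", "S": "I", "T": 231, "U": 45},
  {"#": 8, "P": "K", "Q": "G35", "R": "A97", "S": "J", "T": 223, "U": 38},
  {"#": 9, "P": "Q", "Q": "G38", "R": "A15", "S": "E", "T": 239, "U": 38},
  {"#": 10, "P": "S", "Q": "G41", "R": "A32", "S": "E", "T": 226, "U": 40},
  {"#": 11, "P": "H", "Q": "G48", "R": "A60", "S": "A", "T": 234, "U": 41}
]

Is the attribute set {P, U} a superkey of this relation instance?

Yes

All 11 rows have distinct {P, U} values, so {P, U} → (all attributes) holds and {P, U} is a superkey.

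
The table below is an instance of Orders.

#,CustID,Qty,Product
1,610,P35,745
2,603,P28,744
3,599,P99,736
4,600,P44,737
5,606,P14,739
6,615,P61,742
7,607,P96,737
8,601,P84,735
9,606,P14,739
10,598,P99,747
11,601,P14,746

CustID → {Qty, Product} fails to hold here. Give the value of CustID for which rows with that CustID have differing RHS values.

CustID=610: row 1 → {Qty,Product} = (P35, 745) ✓
CustID=603: row 2 → {Qty,Product} = (P28, 744) ✓
CustID=599: row 3 → {Qty,Product} = (P99, 736) ✓
CustID=600: row 4 → {Qty,Product} = (P44, 737) ✓
CustID=606: rows 5, 9 → {Qty,Product} = (P14, 739), (P14, 739) ✓
CustID=615: row 6 → {Qty,Product} = (P61, 742) ✓
CustID=607: row 7 → {Qty,Product} = (P96, 737) ✓
CustID=601: rows 8, 11 → {Qty,Product} takes values {(P84, 735), (P14, 746)} — violation
CustID=598: row 10 → {Qty,Product} = (P99, 747) ✓
The only CustID value with inconsistent RHS is CustID=601.

601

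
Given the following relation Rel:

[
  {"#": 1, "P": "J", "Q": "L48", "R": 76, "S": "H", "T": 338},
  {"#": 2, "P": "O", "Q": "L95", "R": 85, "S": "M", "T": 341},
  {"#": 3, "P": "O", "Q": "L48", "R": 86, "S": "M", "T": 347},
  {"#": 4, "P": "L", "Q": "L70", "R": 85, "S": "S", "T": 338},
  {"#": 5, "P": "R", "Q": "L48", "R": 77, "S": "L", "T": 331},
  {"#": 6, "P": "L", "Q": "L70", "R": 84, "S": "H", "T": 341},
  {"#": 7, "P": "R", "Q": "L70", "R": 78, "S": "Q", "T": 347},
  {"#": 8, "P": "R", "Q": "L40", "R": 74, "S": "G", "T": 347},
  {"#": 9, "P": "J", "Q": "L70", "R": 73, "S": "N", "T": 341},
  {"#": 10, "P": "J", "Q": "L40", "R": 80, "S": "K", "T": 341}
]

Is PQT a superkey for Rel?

All 10 rows have distinct PQT values, so PQT → (all attributes) holds and PQT is a superkey.

Yes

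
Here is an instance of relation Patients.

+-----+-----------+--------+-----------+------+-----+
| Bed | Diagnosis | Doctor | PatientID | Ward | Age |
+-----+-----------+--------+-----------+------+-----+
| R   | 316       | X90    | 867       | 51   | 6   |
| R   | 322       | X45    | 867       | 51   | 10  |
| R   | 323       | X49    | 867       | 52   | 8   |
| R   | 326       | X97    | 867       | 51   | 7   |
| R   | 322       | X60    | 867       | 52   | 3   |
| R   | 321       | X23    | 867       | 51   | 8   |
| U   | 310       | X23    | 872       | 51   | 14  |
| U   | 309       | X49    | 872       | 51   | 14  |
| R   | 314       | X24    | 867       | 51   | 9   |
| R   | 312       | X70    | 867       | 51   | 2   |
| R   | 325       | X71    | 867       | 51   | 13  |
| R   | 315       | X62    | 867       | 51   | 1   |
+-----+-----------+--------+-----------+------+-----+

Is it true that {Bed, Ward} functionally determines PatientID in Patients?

(Bed=R, Ward=51): 8 rows → PatientID = 867, 867, 867, 867, 867, 867, 867, 867 ✓
(Bed=R, Ward=52): 2 rows → PatientID = 867, 867 ✓
(Bed=U, Ward=51): 2 rows → PatientID = 872, 872 ✓
Every {Bed, Ward} value is associated with a single PatientID value, so {Bed, Ward} → PatientID holds.

Yes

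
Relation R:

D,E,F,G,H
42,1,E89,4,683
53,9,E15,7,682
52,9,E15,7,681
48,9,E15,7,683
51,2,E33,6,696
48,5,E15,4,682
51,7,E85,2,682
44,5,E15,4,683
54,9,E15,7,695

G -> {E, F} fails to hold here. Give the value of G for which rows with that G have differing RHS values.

4

G=4: 3 rows → {E,F} takes values {(1, E89), (5, E15)} — violation
G=7: 4 rows → {E,F} = (9, E15), (9, E15), (9, E15), (9, E15) ✓
G=6: 1 row → {E,F} = (2, E33) ✓
G=2: 1 row → {E,F} = (7, E85) ✓
The only G value with inconsistent RHS is G=4.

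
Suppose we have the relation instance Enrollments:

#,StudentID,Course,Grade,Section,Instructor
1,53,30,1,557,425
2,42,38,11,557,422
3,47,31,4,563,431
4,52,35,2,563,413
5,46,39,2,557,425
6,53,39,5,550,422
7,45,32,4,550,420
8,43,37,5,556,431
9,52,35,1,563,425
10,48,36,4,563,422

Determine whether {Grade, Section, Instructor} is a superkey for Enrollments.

Yes

All 10 rows have distinct {Grade, Section, Instructor} values, so {Grade, Section, Instructor} → (all attributes) holds and {Grade, Section, Instructor} is a superkey.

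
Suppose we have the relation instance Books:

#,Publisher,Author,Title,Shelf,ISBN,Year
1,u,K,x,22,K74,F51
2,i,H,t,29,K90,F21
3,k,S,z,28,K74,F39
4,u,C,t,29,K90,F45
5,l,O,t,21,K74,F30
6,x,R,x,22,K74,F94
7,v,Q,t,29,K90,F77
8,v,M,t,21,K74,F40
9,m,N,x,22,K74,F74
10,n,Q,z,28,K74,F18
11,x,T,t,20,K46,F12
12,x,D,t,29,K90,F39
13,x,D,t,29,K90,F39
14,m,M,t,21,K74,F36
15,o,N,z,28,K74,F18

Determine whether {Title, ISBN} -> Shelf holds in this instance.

(Title=x, ISBN=K74): rows 1, 6, 9 → Shelf = 22, 22, 22 ✓
(Title=t, ISBN=K90): rows 2, 4, 7, 12, 13 → Shelf = 29, 29, 29, 29, 29 ✓
(Title=z, ISBN=K74): rows 3, 10, 15 → Shelf = 28, 28, 28 ✓
(Title=t, ISBN=K74): rows 5, 8, 14 → Shelf = 21, 21, 21 ✓
(Title=t, ISBN=K46): row 11 → Shelf = 20 ✓
Every {Title, ISBN} value is associated with a single Shelf value, so {Title, ISBN} -> Shelf holds.

Yes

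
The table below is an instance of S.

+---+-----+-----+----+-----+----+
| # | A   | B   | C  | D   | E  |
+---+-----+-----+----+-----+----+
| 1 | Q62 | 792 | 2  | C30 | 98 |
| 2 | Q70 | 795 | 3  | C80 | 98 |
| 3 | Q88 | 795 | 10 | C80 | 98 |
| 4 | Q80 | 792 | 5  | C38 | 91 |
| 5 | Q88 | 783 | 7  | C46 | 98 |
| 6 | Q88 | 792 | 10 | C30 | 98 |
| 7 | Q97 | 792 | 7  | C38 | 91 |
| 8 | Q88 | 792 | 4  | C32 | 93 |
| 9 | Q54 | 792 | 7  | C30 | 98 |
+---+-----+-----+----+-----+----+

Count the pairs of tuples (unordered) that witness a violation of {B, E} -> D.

(B=792, E=98): all 3 rows agree on D — 0 pairs.
(B=795, E=98): all 2 rows agree on D — 0 pairs.
(B=792, E=91): all 2 rows agree on D — 0 pairs.

0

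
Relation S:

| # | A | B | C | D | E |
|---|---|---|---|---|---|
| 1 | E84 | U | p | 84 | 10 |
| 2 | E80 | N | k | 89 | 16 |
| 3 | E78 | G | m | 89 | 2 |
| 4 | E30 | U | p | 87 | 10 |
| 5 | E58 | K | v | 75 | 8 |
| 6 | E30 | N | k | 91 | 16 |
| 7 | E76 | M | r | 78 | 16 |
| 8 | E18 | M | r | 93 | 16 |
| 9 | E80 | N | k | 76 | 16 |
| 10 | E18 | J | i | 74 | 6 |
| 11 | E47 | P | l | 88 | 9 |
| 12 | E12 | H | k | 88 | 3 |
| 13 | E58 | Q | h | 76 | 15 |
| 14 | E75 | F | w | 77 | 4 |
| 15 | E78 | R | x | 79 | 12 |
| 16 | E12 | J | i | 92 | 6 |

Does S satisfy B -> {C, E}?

B=U: rows 1, 4 → {C,E} = (p, 10), (p, 10) ✓
B=N: rows 2, 6, 9 → {C,E} = (k, 16), (k, 16), (k, 16) ✓
B=G: row 3 → {C,E} = (m, 2) ✓
B=K: row 5 → {C,E} = (v, 8) ✓
B=M: rows 7, 8 → {C,E} = (r, 16), (r, 16) ✓
B=J: rows 10, 16 → {C,E} = (i, 6), (i, 6) ✓
B=P: row 11 → {C,E} = (l, 9) ✓
B=H: row 12 → {C,E} = (k, 3) ✓
B=Q: row 13 → {C,E} = (h, 15) ✓
B=F: row 14 → {C,E} = (w, 4) ✓
B=R: row 15 → {C,E} = (x, 12) ✓
Every B value is associated with a single {C, E} value, so B -> {C, E} holds.

Yes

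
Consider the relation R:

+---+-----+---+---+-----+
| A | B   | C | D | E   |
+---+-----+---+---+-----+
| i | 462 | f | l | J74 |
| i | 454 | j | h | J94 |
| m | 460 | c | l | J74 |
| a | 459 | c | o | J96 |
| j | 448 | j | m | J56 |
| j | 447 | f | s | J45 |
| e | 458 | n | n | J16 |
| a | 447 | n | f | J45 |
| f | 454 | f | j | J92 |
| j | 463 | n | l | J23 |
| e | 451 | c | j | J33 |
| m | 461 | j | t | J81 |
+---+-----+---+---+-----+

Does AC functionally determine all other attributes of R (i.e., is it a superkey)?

All 12 rows have distinct AC values, so AC → (all attributes) holds and AC is a superkey.

Yes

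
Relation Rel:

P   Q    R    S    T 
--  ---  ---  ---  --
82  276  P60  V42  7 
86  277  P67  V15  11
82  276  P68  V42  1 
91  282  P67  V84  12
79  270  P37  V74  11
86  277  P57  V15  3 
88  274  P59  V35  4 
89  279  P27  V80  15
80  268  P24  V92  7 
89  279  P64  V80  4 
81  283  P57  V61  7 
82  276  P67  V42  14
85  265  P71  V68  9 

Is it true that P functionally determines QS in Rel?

P=82: 3 rows → {Q,S} = (276, V42), (276, V42), (276, V42) ✓
P=86: 2 rows → {Q,S} = (277, V15), (277, V15) ✓
P=91: 1 row → {Q,S} = (282, V84) ✓
P=79: 1 row → {Q,S} = (270, V74) ✓
P=88: 1 row → {Q,S} = (274, V35) ✓
P=89: 2 rows → {Q,S} = (279, V80), (279, V80) ✓
P=80: 1 row → {Q,S} = (268, V92) ✓
P=81: 1 row → {Q,S} = (283, V61) ✓
P=85: 1 row → {Q,S} = (265, V68) ✓
Every P value is associated with a single QS value, so P -> QS holds.

Yes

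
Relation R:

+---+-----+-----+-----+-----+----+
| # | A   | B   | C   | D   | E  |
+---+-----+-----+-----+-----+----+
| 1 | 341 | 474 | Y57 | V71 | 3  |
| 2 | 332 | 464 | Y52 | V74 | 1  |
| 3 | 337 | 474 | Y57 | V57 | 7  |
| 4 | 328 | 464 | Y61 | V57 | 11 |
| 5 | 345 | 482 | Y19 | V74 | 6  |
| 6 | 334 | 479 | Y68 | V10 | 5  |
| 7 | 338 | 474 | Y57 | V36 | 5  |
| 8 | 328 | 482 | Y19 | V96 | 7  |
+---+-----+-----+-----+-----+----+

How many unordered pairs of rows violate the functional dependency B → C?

1

B=474: all 3 rows agree on C — 0 pairs.
B=464: violating pairs (2,4) — 1 pair.
B=482: all 2 rows agree on C — 0 pairs.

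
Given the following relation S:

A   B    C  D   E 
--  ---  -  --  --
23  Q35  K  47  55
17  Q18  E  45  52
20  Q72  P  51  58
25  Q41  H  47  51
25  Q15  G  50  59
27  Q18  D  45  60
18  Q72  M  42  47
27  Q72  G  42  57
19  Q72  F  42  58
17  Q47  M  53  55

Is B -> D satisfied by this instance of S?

B=Q35: 1 row → D = 47 ✓
B=Q18: 2 rows → D = 45, 45 ✓
B=Q72: 4 rows → D takes values {51, 42} — violation
B=Q41: 1 row → D = 47 ✓
B=Q15: 1 row → D = 50 ✓
B=Q47: 1 row → D = 53 ✓
Two rows agree on B but differ on D, so B -> D does not hold.

No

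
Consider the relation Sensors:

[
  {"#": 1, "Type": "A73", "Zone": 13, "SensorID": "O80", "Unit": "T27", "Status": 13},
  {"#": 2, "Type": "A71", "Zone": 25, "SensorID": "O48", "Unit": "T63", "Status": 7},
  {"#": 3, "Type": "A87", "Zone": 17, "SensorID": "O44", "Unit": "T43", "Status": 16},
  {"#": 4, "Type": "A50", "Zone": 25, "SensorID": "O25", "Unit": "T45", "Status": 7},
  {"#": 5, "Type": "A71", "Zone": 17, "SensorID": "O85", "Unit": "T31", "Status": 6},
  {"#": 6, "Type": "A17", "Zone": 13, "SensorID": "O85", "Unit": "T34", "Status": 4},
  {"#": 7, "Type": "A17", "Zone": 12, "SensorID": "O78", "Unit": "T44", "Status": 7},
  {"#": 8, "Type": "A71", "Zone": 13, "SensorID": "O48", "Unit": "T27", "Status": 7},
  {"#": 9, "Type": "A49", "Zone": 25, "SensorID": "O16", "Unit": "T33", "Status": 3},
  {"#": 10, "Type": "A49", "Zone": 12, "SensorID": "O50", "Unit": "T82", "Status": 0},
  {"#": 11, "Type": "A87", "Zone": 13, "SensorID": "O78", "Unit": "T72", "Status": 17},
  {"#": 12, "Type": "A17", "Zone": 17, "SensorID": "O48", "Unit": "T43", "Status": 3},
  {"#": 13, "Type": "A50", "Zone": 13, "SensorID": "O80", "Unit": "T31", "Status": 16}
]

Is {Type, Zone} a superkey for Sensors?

All 13 rows have distinct {Type, Zone} values, so {Type, Zone} → (all attributes) holds and {Type, Zone} is a superkey.

Yes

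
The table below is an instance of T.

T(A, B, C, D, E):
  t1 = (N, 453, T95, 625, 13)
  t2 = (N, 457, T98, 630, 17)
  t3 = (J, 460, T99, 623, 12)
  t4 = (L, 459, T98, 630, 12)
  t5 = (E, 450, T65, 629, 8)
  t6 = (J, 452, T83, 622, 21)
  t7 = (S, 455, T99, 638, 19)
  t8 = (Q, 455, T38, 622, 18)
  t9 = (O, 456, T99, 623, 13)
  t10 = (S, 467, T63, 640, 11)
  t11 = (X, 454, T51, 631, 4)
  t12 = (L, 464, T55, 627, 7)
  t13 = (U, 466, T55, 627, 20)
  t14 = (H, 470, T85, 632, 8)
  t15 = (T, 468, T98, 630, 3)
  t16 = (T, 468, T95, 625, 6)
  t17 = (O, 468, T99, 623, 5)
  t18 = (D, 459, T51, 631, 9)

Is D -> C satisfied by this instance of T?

No

D=625: rows 1, 16 → C = T95, T95 ✓
D=630: rows 2, 4, 15 → C = T98, T98, T98 ✓
D=623: rows 3, 9, 17 → C = T99, T99, T99 ✓
D=629: row 5 → C = T65 ✓
D=622: rows 6, 8 → C takes values {T83, T38} — violation
D=638: row 7 → C = T99 ✓
D=640: row 10 → C = T63 ✓
D=631: rows 11, 18 → C = T51, T51 ✓
D=627: rows 12, 13 → C = T55, T55 ✓
D=632: row 14 → C = T85 ✓
Two rows agree on D but differ on C, so D -> C does not hold.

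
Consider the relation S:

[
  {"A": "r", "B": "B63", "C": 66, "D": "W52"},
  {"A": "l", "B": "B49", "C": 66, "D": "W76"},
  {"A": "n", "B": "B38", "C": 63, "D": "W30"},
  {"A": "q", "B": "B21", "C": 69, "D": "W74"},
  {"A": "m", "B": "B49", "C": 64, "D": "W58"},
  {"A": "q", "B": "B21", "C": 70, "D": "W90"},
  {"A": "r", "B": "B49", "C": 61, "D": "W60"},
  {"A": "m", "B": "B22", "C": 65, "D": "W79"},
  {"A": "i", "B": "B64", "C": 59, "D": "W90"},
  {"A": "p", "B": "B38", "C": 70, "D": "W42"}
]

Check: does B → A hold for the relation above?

B=B63: 1 row → A = r ✓
B=B49: 3 rows → A takes values {l, m, r} — violation
B=B38: 2 rows → A takes values {n, p} — violation
B=B21: 2 rows → A = q, q ✓
B=B22: 1 row → A = m ✓
B=B64: 1 row → A = i ✓
Two rows agree on B but differ on A, so B → A does not hold.

No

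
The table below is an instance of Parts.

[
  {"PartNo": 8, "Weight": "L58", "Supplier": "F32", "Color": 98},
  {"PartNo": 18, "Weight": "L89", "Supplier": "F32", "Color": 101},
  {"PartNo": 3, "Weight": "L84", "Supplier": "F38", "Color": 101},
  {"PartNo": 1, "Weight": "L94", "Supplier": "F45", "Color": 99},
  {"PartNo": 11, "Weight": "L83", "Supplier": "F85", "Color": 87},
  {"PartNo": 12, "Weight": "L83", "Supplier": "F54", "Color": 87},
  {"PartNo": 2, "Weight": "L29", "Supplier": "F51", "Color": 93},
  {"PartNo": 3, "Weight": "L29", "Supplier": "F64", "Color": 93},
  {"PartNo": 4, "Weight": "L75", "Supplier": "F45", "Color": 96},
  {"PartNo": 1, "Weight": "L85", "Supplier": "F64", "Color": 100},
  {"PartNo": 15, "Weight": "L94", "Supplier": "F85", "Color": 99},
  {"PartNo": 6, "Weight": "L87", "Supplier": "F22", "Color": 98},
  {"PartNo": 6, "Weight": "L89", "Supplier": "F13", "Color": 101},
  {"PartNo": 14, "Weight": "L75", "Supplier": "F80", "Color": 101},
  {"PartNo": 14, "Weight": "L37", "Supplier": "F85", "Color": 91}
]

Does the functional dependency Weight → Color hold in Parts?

Weight=L58: 1 row → Color = 98 ✓
Weight=L89: 2 rows → Color = 101, 101 ✓
Weight=L84: 1 row → Color = 101 ✓
Weight=L94: 2 rows → Color = 99, 99 ✓
Weight=L83: 2 rows → Color = 87, 87 ✓
Weight=L29: 2 rows → Color = 93, 93 ✓
Weight=L75: 2 rows → Color takes values {96, 101} — violation
Weight=L85: 1 row → Color = 100 ✓
Weight=L87: 1 row → Color = 98 ✓
Weight=L37: 1 row → Color = 91 ✓
Two rows agree on Weight but differ on Color, so Weight → Color does not hold.

No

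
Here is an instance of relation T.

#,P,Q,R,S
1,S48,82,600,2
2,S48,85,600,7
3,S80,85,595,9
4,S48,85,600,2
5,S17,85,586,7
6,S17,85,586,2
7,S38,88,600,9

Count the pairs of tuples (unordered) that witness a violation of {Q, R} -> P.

(Q=85, R=600): all 2 rows agree on P — 0 pairs.
(Q=85, R=586): all 2 rows agree on P — 0 pairs.

0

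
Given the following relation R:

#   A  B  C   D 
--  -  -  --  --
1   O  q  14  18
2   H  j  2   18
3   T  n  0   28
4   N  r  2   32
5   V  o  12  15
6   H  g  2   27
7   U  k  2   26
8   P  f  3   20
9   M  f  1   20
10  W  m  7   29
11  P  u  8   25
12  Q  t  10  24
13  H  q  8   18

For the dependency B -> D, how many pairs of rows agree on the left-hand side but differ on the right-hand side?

0

B=q: all 2 rows agree on D — 0 pairs.
B=f: all 2 rows agree on D — 0 pairs.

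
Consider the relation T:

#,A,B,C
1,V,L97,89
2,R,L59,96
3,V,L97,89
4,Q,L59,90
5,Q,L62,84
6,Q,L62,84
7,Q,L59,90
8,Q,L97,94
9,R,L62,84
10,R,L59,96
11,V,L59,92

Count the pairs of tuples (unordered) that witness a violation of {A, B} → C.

0

(A=V, B=L97): all 2 rows agree on C — 0 pairs.
(A=R, B=L59): all 2 rows agree on C — 0 pairs.
(A=Q, B=L59): all 2 rows agree on C — 0 pairs.
(A=Q, B=L62): all 2 rows agree on C — 0 pairs.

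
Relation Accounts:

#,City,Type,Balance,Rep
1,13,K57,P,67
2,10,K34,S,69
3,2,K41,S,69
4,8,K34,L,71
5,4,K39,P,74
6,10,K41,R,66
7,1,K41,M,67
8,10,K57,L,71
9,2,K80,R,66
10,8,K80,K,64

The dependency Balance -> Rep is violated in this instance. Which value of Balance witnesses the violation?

P

Balance=P: rows 1, 5 → Rep takes values {67, 74} — violation
Balance=S: rows 2, 3 → Rep = 69, 69 ✓
Balance=L: rows 4, 8 → Rep = 71, 71 ✓
Balance=R: rows 6, 9 → Rep = 66, 66 ✓
Balance=M: row 7 → Rep = 67 ✓
Balance=K: row 10 → Rep = 64 ✓
The only Balance value with inconsistent Rep is Balance=P.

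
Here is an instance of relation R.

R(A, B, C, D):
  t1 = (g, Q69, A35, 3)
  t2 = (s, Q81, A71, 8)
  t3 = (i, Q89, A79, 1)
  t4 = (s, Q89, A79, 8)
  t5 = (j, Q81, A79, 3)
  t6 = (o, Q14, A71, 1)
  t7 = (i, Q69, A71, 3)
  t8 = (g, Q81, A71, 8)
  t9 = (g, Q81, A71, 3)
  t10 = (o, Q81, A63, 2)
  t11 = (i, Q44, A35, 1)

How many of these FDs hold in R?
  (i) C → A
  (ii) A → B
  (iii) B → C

(i) C → A: C=A35: rows 1, 11 → A takes values {g, i} — violation; C=A71: rows 2, 6, 7, 8, 9 → A takes values {s, o, i, g} — violation; C=A79: rows 3, 4, 5 → A takes values {i, s, j} — violation — fails.
(ii) A → B: A=g: rows 1, 8, 9 → B takes values {Q69, Q81} — violation; A=s: rows 2, 4 → B takes values {Q81, Q89} — violation; A=i: rows 3, 7, 11 → B takes values {Q89, Q69, Q44} — violation; A=o: rows 6, 10 → B takes values {Q14, Q81} — violation — fails.
(iii) B → C: B=Q69: rows 1, 7 → C takes values {A35, A71} — violation; B=Q81: rows 2, 5, 8, 9, 10 → C takes values {A71, A79, A63} — violation — fails.
None of the 3 dependencies hold.

0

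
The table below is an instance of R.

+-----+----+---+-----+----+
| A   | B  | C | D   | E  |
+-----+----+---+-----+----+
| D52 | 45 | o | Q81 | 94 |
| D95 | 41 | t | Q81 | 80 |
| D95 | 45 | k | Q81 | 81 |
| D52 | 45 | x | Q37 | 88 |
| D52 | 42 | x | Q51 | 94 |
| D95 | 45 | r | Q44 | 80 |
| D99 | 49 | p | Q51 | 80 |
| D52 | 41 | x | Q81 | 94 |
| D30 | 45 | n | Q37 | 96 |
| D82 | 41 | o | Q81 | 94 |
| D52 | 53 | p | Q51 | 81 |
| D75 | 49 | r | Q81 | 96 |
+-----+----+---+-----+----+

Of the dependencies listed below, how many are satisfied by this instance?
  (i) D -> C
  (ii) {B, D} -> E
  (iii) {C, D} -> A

0

(i) D -> C: D=Q81: 6 rows → C takes values {o, t, k, x, r} — violation; D=Q37: 2 rows → C takes values {x, n} — violation; D=Q51: 3 rows → C takes values {x, p} — violation — fails.
(ii) {B, D} -> E: (B=45, D=Q81): 2 rows → E takes values {94, 81} — violation; (B=41, D=Q81): 3 rows → E takes values {80, 94} — violation; (B=45, D=Q37): 2 rows → E takes values {88, 96} — violation — fails.
(iii) {C, D} -> A: (C=o, D=Q81): 2 rows → A takes values {D52, D82} — violation; (C=p, D=Q51): 2 rows → A takes values {D99, D52} — violation — fails.
None of the 3 dependencies hold.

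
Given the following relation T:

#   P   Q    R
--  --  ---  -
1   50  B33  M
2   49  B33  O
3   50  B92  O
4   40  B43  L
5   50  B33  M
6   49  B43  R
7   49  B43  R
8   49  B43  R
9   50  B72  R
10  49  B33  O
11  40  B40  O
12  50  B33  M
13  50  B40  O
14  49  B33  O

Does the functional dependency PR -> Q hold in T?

No

(P=50, R=M): rows 1, 5, 12 → Q = B33, B33, B33 ✓
(P=49, R=O): rows 2, 10, 14 → Q = B33, B33, B33 ✓
(P=50, R=O): rows 3, 13 → Q takes values {B92, B40} — violation
(P=40, R=L): row 4 → Q = B43 ✓
(P=49, R=R): rows 6, 7, 8 → Q = B43, B43, B43 ✓
(P=50, R=R): row 9 → Q = B72 ✓
(P=40, R=O): row 11 → Q = B40 ✓
Two rows agree on PR but differ on Q, so PR -> Q does not hold.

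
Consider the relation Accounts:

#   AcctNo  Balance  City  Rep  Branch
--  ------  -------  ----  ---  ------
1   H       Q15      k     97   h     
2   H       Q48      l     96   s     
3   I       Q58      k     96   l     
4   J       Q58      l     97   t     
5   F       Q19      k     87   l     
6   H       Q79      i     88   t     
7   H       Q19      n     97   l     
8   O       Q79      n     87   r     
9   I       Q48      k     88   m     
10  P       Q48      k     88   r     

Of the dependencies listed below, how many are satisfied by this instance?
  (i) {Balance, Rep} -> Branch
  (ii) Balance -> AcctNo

(i) {Balance, Rep} -> Branch: (Balance=Q48, Rep=88): rows 9, 10 → Branch takes values {m, r} — violation — fails.
(ii) Balance -> AcctNo: Balance=Q48: rows 2, 9, 10 → AcctNo takes values {H, I, P} — violation; Balance=Q58: rows 3, 4 → AcctNo takes values {I, J} — violation; Balance=Q19: rows 5, 7 → AcctNo takes values {F, H} — violation; Balance=Q79: rows 6, 8 → AcctNo takes values {H, O} — violation — fails.
None of the 2 dependencies hold.

0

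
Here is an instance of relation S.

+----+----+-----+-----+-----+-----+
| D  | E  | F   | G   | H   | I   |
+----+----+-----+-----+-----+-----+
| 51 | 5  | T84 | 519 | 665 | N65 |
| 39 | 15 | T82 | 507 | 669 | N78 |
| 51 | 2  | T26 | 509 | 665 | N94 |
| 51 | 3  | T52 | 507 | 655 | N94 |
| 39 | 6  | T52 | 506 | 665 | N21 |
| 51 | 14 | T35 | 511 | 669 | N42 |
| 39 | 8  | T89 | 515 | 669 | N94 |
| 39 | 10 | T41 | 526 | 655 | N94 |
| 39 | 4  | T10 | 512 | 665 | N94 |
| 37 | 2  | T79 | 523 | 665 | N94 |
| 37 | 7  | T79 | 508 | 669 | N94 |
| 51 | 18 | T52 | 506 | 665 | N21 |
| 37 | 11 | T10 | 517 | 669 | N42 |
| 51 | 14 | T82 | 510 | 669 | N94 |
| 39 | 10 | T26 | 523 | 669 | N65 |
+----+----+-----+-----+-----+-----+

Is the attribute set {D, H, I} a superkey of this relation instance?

All 15 rows have distinct {D, H, I} values, so {D, H, I} → (all attributes) holds and {D, H, I} is a superkey.

Yes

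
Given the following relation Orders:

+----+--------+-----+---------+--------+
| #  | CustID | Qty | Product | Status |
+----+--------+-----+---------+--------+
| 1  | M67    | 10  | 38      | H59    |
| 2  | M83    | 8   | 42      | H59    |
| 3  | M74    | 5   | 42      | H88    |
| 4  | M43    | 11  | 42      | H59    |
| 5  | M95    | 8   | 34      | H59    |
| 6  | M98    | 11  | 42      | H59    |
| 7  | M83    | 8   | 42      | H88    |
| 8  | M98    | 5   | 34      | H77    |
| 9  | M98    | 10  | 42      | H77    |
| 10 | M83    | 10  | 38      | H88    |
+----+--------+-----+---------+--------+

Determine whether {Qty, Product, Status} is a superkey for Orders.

No

Rows 4 and 6 have the same {Qty, Product, Status} value (Qty=11, Product=42, Status=H59) but are distinct tuples, so {Qty, Product, Status} does not determine every attribute — not a superkey.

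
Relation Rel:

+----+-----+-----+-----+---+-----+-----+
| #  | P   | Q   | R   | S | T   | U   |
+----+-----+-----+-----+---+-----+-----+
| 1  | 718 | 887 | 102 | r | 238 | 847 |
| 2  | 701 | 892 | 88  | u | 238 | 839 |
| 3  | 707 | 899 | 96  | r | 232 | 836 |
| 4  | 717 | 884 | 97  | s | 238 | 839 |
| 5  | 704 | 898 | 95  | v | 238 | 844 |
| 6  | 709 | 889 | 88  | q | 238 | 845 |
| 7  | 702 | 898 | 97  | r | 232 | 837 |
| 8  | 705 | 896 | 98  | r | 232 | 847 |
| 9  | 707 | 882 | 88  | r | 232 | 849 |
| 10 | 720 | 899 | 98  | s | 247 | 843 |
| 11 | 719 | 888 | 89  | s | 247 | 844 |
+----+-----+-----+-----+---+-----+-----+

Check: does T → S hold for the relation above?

No

T=238: rows 1, 2, 4, 5, 6 → S takes values {r, u, s, v, q} — violation
T=232: rows 3, 7, 8, 9 → S = r, r, r, r ✓
T=247: rows 10, 11 → S = s, s ✓
Two rows agree on T but differ on S, so T → S does not hold.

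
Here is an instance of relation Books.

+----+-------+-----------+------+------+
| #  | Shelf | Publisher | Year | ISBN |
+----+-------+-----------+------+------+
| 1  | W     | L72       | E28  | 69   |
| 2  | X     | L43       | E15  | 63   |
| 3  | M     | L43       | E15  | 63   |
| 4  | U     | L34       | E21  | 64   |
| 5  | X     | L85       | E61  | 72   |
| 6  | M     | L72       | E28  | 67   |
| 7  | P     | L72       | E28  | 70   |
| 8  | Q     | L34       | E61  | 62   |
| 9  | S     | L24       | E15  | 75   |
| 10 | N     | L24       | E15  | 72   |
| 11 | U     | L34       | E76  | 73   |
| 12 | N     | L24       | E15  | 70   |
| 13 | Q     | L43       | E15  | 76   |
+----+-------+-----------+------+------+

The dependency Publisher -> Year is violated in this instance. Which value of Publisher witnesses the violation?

Publisher=L72: rows 1, 6, 7 → Year = E28, E28, E28 ✓
Publisher=L43: rows 2, 3, 13 → Year = E15, E15, E15 ✓
Publisher=L34: rows 4, 8, 11 → Year takes values {E21, E61, E76} — violation
Publisher=L85: row 5 → Year = E61 ✓
Publisher=L24: rows 9, 10, 12 → Year = E15, E15, E15 ✓
The only Publisher value with inconsistent Year is Publisher=L34.

L34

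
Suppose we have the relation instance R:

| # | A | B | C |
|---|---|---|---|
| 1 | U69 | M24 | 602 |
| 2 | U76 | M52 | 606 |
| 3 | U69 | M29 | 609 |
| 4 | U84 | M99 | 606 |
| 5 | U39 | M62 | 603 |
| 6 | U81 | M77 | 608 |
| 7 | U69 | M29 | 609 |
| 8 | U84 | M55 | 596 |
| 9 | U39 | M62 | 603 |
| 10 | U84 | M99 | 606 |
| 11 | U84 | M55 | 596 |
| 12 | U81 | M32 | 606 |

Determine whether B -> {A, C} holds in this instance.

Yes

B=M24: row 1 → {A,C} = (U69, 602) ✓
B=M52: row 2 → {A,C} = (U76, 606) ✓
B=M29: rows 3, 7 → {A,C} = (U69, 609), (U69, 609) ✓
B=M99: rows 4, 10 → {A,C} = (U84, 606), (U84, 606) ✓
B=M62: rows 5, 9 → {A,C} = (U39, 603), (U39, 603) ✓
B=M77: row 6 → {A,C} = (U81, 608) ✓
B=M55: rows 8, 11 → {A,C} = (U84, 596), (U84, 596) ✓
B=M32: row 12 → {A,C} = (U81, 606) ✓
Every B value is associated with a single {A, C} value, so B -> {A, C} holds.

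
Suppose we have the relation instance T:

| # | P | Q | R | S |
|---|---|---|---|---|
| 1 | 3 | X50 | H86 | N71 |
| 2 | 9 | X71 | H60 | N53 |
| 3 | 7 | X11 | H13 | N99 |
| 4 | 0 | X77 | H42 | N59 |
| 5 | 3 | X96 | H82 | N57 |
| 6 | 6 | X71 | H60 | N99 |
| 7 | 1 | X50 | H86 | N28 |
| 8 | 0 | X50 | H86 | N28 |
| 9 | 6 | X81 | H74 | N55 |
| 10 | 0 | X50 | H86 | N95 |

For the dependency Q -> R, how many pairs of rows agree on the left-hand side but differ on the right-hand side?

0

Q=X50: all 4 rows agree on R — 0 pairs.
Q=X71: all 2 rows agree on R — 0 pairs.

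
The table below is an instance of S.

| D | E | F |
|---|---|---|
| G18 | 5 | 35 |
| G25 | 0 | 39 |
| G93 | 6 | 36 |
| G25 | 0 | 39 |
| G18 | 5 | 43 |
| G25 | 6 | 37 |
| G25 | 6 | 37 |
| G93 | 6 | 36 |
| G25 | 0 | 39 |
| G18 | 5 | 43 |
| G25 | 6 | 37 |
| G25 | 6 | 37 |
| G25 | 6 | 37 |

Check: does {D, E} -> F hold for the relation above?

(D=G18, E=5): 3 rows → F takes values {35, 43} — violation
(D=G25, E=0): 3 rows → F = 39, 39, 39 ✓
(D=G93, E=6): 2 rows → F = 36, 36 ✓
(D=G25, E=6): 5 rows → F = 37, 37, 37, 37, 37 ✓
Two rows agree on {D, E} but differ on F, so {D, E} -> F does not hold.

No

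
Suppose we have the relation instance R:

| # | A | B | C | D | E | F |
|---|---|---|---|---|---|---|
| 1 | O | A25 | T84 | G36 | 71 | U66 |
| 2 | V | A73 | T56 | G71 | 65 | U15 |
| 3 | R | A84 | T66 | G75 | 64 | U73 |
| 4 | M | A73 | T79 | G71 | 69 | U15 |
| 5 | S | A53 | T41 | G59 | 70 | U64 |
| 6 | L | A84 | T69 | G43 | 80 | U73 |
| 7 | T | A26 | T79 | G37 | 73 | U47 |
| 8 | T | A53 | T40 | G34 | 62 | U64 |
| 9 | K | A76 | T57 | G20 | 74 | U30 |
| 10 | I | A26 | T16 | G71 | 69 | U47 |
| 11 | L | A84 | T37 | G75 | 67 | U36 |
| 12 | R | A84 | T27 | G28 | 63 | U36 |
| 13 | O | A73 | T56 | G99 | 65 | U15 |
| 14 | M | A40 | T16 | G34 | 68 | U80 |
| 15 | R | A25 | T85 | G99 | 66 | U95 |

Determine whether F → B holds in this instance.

F=U66: row 1 → B = A25 ✓
F=U15: rows 2, 4, 13 → B = A73, A73, A73 ✓
F=U73: rows 3, 6 → B = A84, A84 ✓
F=U64: rows 5, 8 → B = A53, A53 ✓
F=U47: rows 7, 10 → B = A26, A26 ✓
F=U30: row 9 → B = A76 ✓
F=U36: rows 11, 12 → B = A84, A84 ✓
F=U80: row 14 → B = A40 ✓
F=U95: row 15 → B = A25 ✓
Every F value is associated with a single B value, so F → B holds.

Yes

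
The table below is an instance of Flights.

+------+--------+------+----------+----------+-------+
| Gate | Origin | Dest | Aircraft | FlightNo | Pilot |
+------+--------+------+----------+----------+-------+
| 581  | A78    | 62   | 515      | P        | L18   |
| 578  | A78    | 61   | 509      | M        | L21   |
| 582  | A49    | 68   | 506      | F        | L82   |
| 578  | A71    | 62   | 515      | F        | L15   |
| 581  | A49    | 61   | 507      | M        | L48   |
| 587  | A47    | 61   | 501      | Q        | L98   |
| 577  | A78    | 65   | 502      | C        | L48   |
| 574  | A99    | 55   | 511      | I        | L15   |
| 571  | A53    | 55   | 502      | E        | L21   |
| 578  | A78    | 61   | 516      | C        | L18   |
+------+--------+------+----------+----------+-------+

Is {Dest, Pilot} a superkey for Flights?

All 10 rows have distinct {Dest, Pilot} values, so {Dest, Pilot} → (all attributes) holds and {Dest, Pilot} is a superkey.

Yes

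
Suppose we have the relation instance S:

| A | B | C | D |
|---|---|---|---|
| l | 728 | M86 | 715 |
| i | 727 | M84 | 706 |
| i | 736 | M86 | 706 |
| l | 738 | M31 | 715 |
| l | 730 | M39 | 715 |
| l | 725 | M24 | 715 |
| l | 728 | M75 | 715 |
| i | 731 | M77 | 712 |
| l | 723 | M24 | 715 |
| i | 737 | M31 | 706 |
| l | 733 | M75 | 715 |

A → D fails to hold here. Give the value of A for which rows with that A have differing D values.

A=l: 7 rows → D = 715, 715, 715, 715, 715, 715, 715 ✓
A=i: 4 rows → D takes values {706, 712} — violation
The only A value with inconsistent D is A=i.

i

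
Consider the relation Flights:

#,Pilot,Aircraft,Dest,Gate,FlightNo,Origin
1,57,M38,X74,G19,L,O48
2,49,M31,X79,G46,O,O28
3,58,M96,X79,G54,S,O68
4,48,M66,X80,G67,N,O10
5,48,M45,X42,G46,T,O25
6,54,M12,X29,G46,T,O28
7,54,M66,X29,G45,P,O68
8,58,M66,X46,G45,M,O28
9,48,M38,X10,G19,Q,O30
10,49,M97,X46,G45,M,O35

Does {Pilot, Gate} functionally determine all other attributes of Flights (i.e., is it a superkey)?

Yes

All 10 rows have distinct {Pilot, Gate} values, so {Pilot, Gate} → (all attributes) holds and {Pilot, Gate} is a superkey.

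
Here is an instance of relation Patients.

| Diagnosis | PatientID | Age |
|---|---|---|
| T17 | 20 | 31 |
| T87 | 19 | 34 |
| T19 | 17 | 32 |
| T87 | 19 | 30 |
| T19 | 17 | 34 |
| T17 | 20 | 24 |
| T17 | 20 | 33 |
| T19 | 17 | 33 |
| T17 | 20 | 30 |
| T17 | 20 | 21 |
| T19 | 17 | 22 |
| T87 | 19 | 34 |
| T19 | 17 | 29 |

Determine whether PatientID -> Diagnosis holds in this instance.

Yes

PatientID=20: 5 rows → Diagnosis = T17, T17, T17, T17, T17 ✓
PatientID=19: 3 rows → Diagnosis = T87, T87, T87 ✓
PatientID=17: 5 rows → Diagnosis = T19, T19, T19, T19, T19 ✓
Every PatientID value is associated with a single Diagnosis value, so PatientID -> Diagnosis holds.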